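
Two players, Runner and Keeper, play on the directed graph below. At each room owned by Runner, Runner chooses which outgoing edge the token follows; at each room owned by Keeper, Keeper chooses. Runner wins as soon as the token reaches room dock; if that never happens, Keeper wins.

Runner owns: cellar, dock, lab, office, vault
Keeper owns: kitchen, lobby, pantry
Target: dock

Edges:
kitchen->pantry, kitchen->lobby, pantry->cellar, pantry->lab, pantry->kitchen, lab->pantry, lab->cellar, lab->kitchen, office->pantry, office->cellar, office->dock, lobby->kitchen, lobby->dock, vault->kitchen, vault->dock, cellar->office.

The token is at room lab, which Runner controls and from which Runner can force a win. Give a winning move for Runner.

A0 = {dock}
A1: add {office, vault} — office (Runner) has office→dock; vault (Runner) has vault→dock.
A2: add {cellar} — cellar (Runner) has cellar→office.
A3: add {lab} — lab (Runner) has lab→cellar.
A4 = A3; e.g. pantry (Keeper) can still go to kitchen. Fixed point.
From lab, successor cellar is in the attractor (rank 2); the other successors kitchen, pantry are not.

cellar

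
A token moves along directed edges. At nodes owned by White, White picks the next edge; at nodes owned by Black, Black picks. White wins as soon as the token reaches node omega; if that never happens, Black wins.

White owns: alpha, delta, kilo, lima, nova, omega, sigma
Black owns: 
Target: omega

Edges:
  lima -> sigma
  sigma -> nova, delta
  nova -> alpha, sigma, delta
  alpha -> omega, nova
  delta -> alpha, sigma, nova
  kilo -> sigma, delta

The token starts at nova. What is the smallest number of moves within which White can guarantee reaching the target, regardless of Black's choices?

2

A0 = {omega}
A1: add {alpha} — alpha (White) has alpha→omega.
A2: add {delta, nova} — nova (White) has nova→alpha; delta (White) has delta→alpha.
nova enters the attractor at level 2, so White can force the target in 2 moves from there.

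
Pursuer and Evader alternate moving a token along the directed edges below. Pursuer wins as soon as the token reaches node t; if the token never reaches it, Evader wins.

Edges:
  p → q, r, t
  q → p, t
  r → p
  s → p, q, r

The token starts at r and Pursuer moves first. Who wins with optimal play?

Evader

Track states (vertex, player-to-move).
A0 = {(t,Pursuer), (t,Evader)}
A1: add {(p,Pursuer), (q,Pursuer)}.
A2: add {(q,Evader), (r,Evader)}.
A3: add {(s,Pursuer)}.
A4 = A3; e.g. (p,Evader) stays out. (r,Pursuer) never enters ⇒ Evader avoids the target.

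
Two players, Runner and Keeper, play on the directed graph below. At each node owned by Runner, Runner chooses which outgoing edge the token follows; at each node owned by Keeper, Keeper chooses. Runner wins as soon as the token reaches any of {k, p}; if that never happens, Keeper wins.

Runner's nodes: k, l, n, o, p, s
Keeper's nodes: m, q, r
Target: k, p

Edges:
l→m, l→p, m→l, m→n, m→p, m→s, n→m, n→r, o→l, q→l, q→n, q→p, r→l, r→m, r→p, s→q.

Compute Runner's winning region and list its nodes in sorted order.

A0 = {k, p}
A1: add {l} — l (Runner) has l→p.
A2: add {o} — o (Runner) has o→l.
A3 = A2; e.g. m (Keeper) can still go to n. Fixed point.
Runner's winning region = {k, l, o, p}.

k, l, o, p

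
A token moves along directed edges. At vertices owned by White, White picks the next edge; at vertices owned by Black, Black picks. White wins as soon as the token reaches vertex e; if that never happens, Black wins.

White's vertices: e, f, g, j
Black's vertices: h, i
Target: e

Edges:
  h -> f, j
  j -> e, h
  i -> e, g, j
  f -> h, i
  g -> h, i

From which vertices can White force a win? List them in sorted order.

e, j

A0 = {e}
A1: add {j} — j (White) has j→e.
A2 = A1; e.g. f (White) has no edge into A1. Fixed point.
White's winning region = {e, j}.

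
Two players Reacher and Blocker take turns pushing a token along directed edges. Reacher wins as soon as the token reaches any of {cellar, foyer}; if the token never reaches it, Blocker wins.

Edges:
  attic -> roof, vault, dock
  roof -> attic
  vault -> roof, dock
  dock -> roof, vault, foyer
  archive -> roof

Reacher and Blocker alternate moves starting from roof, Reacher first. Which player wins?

Blocker

Track states (vertex, player-to-move).
A0 = {(cellar,Reacher), (cellar,Blocker), (foyer,Reacher), (foyer,Blocker)}
A1: add {(dock,Reacher)}.
A2 = A1; e.g. (attic,Reacher) stays out. (roof,Reacher) never enters ⇒ Blocker avoids the target.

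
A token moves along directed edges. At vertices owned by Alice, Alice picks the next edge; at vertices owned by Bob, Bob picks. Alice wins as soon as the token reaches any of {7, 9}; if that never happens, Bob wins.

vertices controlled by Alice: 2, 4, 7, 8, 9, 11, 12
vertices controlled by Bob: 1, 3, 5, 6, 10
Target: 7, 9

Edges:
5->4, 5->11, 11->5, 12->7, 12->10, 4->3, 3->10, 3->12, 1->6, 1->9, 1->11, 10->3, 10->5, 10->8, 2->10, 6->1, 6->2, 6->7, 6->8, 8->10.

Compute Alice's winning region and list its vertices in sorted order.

7, 9, 12

A0 = {7, 9}
A1: add {12} — 12 (Alice) has 12→7.
A2 = A1; e.g. 1 (Bob) can still go to 6. Fixed point.
Alice's winning region = {7, 9, 12}.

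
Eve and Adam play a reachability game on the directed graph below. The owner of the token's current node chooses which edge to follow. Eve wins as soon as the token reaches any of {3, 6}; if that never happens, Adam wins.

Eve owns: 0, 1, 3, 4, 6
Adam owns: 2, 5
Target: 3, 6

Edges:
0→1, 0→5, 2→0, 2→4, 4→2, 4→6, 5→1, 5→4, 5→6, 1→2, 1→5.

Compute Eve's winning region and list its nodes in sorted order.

3, 4, 6

A0 = {3, 6}
A1: add {4} — 4 (Eve) has 4→6.
A2 = A1; e.g. 0 (Eve) has no edge into A1. Fixed point.
Eve's winning region = {3, 4, 6}.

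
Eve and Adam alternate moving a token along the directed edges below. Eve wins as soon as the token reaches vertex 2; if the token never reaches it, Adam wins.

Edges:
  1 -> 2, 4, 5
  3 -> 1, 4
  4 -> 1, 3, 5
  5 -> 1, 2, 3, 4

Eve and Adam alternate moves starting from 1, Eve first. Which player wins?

Track states (vertex, player-to-move).
A0 = {(2,Eve), (2,Adam)}
A1: add {(1,Eve), (5,Eve)}.
(1,Eve) ∈ A1 ⇒ Eve forces the target.

Eve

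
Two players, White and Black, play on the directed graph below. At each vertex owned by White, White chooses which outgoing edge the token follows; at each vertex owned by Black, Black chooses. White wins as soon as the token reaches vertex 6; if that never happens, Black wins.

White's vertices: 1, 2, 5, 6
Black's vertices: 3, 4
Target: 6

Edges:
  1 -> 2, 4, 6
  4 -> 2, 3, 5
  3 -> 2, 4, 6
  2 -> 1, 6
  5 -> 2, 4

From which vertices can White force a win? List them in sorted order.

1, 2, 5, 6

A0 = {6}
A1: add {1, 2} — 1 (White) has 1→6; 2 (White) has 2→6.
A2: add {5} — 5 (White) has 5→2.
A3 = A2; e.g. 3 (Black) can still go to 4. Fixed point.
White's winning region = {1, 2, 5, 6}.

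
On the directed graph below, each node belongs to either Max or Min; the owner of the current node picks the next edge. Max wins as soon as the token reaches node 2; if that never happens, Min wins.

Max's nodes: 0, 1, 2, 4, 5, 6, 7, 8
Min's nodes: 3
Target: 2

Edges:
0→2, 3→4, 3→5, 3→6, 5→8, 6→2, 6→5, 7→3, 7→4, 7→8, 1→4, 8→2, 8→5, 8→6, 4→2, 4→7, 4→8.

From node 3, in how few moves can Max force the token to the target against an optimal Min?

3

A0 = {2}
A1: add {0, 4, 6, 8} — 0 (Max) has 0→2; 4 (Max) has 4→2; 6 (Max) has 6→2; 8 (Max) has 8→2.
A2: add {1, 5, 7} — 1 (Max) has 1→4; 5 (Max) has 5→8; 7 (Max) has 7→4.
A3: add {3} — 3 (Min): all of {4, 5, 6} already in.
A3 = all vertices. Fixed point.
3 enters the attractor at level 3, so Max can force the target in 3 moves from there.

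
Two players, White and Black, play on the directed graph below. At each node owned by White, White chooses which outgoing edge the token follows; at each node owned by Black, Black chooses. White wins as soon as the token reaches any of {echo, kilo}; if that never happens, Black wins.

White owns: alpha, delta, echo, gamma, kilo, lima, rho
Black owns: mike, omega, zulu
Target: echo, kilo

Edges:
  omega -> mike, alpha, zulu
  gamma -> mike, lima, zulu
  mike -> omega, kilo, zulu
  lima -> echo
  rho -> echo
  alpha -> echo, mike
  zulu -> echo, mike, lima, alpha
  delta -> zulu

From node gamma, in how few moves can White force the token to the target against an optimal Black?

A0 = {echo, kilo}
A1: add {alpha, lima, rho} — lima (White) has lima→echo; rho (White) has rho→echo; alpha (White) has alpha→echo.
A2: add {gamma} — gamma (White) has gamma→lima.
A3 = A2; e.g. omega (Black) can still go to mike. Fixed point.
gamma enters the attractor at level 2, so White can force the target in 2 moves from there.

2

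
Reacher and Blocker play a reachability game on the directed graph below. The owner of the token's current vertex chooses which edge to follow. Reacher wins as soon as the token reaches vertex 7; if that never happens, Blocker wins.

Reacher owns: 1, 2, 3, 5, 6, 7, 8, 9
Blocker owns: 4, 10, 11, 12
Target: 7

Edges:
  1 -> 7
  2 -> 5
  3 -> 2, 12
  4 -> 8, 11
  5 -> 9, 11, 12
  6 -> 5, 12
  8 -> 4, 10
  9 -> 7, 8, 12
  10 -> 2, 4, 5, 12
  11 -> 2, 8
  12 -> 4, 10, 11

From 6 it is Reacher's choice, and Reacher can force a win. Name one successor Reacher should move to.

5

A0 = {7}
A1: add {1, 9} — 1 (Reacher) has 1→7; 9 (Reacher) has 9→7.
A2: add {5} — 5 (Reacher) has 5→9.
A3: add {2, 6} — 2 (Reacher) has 2→5; 6 (Reacher) has 6→5.
A4: add {3} — 3 (Reacher) has 3→2.
A5 = A4; e.g. 4 (Blocker) can still go to 8. Fixed point.
From 6, successor 5 is in the attractor (rank 2); the other successor 12 is not.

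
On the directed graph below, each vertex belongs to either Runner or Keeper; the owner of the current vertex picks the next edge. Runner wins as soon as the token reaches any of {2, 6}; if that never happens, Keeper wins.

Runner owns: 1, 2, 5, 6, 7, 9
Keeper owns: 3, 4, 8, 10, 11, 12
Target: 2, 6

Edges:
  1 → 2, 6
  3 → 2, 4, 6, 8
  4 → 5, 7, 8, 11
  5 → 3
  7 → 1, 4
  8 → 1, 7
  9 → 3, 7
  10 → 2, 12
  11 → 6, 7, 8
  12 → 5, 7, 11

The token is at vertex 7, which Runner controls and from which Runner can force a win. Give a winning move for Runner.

1

A0 = {2, 6}
A1: add {1} — 1 (Runner) has 1→2.
A2: add {7} — 7 (Runner) has 7→1.
A3: add {8, 9} — 8 (Keeper): all of {1, 7} already in; 9 (Runner) has 9→7.
A4: add {11} — 11 (Keeper): all of {6, 7, 8} already in.
A5 = A4; e.g. 3 (Keeper) can still go to 4. Fixed point.
From 7, successor 1 is in the attractor (rank 1); the other successor 4 is not.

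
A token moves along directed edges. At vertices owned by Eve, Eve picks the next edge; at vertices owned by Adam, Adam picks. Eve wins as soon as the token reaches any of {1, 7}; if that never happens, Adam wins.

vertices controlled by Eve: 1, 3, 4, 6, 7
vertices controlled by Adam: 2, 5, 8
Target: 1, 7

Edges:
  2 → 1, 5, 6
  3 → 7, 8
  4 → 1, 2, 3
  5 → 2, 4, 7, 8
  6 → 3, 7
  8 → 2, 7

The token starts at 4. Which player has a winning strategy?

Eve

A0 = {1, 7}
A1: add {3, 4, 6} — 3 (Eve) has 3→7; 4 (Eve) has 4→1; 6 (Eve) has 6→7.
A2 = A1; e.g. 2 (Adam) can still go to 5. Fixed point.
4 ∈ A1, so Eve can force the target.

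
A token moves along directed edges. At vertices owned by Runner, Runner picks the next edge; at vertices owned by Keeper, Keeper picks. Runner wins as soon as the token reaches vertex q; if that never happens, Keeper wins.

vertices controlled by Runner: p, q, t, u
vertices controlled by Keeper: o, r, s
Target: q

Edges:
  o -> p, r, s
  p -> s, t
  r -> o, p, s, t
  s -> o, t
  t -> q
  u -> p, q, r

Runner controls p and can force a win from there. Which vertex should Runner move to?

A0 = {q}
A1: add {t, u} — t (Runner) has t→q; u (Runner) has u→q.
A2: add {p} — p (Runner) has p→t.
A3 = A2; e.g. o (Keeper) can still go to r. Fixed point.
From p, successor t is in the attractor (rank 1); the other successor s is not.

t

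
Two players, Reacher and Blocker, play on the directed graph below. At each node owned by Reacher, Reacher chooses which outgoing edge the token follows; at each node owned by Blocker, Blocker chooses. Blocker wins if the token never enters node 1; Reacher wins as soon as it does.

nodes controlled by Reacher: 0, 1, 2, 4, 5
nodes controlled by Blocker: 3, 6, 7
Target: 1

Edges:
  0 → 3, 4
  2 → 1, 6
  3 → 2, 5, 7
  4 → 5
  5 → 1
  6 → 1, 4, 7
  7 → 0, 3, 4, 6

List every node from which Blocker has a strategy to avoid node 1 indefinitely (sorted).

3, 6, 7

A0 = {1}
A1: add {2, 5} — 2 (Reacher) has 2→1; 5 (Reacher) has 5→1.
A2: add {4} — 4 (Reacher) has 4→5.
A3: add {0} — 0 (Reacher) has 0→4.
A4 = A3; e.g. 3 (Blocker) can still go to 7. Fixed point.
Reacher's attractor = {0, 1, 2, 4, 5}; Blocker avoids the target exactly from the complement.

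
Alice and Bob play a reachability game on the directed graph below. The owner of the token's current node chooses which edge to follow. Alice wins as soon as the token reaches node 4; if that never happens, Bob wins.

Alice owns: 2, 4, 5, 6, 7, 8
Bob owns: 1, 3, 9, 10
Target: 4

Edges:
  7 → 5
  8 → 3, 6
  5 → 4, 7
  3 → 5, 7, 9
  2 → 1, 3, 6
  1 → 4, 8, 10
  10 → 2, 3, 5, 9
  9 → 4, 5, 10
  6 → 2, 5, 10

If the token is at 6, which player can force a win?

A0 = {4}
A1: add {5} — 5 (Alice) has 5→4.
A2: add {6, 7} — 6 (Alice) has 6→5; 7 (Alice) has 7→5.
6 ∈ A2, so Alice can force the target.

Alice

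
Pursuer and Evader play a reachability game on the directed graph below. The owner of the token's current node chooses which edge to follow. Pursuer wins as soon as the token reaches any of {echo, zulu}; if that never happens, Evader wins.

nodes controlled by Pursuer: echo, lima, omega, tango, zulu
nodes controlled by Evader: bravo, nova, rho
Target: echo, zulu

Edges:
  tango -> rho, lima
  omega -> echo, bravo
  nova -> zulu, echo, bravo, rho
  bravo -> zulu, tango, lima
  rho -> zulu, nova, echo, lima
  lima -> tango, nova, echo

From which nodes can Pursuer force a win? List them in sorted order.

bravo, echo, lima, omega, tango, zulu

A0 = {echo, zulu}
A1: add {lima, omega} — omega (Pursuer) has omega→echo; lima (Pursuer) has lima→echo.
A2: add {tango} — tango (Pursuer) has tango→lima.
A3: add {bravo} — bravo (Evader): all of {zulu, tango, lima} already in.
A4 = A3; e.g. nova (Evader) can still go to rho. Fixed point.
Pursuer's winning region = {bravo, echo, lima, omega, tango, zulu}.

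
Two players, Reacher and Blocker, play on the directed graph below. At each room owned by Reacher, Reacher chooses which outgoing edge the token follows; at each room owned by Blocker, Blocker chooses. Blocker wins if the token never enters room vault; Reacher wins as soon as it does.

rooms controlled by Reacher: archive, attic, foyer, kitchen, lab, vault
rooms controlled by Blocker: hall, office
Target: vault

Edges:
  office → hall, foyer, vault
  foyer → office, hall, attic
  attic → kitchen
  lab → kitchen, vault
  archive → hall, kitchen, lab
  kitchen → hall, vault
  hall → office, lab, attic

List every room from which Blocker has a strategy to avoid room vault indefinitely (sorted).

A0 = {vault}
A1: add {kitchen, lab} — kitchen (Reacher) has kitchen→vault; lab (Reacher) has lab→vault.
A2: add {archive, attic} — archive (Reacher) has archive→kitchen; attic (Reacher) has attic→kitchen.
A3: add {foyer} — foyer (Reacher) has foyer→attic.
A4 = A3; e.g. office (Blocker) can still go to hall. Fixed point.
Reacher's attractor = {archive, attic, foyer, kitchen, lab, vault}; Blocker avoids the target exactly from the complement.

hall, office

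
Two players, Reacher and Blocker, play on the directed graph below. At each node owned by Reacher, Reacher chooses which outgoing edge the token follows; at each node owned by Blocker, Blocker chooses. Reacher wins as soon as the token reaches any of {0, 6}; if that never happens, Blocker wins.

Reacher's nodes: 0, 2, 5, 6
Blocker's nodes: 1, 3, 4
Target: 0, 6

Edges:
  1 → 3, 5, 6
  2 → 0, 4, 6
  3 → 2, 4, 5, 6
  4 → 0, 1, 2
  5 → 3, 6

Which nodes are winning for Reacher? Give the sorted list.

A0 = {0, 6}
A1: add {2, 5} — 2 (Reacher) has 2→0; 5 (Reacher) has 5→6.
A2 = A1; e.g. 1 (Blocker) can still go to 3. Fixed point.
Reacher's winning region = {0, 2, 5, 6}.

0, 2, 5, 6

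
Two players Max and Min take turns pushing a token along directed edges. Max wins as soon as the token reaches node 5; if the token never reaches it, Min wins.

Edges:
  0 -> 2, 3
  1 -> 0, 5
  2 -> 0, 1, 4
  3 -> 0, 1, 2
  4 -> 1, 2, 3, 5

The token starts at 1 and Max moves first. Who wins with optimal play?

Track states (vertex, player-to-move).
A0 = {(5,Max), (5,Min)}
A1: add {(1,Max), (4,Max)}.
(1,Max) ∈ A1 ⇒ Max forces the target.

Max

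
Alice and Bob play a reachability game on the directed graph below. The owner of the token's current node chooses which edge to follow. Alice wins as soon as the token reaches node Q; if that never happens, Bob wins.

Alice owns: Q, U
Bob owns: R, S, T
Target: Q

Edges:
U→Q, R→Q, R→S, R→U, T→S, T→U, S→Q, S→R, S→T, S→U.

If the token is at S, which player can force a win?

Bob

A0 = {Q}
A1: add {U} — U (Alice) has U→Q.
A2 = A1; e.g. R (Bob) can still go to S. Fixed point.
S never enters the attractor, so Bob can avoid the target forever.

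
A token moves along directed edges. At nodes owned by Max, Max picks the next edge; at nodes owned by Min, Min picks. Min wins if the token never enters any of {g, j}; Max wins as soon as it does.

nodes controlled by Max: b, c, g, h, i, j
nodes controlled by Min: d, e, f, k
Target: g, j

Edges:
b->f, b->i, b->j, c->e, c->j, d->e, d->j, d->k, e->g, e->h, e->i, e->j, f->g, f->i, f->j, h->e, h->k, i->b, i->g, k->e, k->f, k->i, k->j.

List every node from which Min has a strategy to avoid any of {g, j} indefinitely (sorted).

A0 = {g, j}
A1: add {b, c, i} — b (Max) has b→j; c (Max) has c→j; i (Max) has i→g.
A2: add {f} — f (Min): all of {g, i, j} already in.
A3 = A2; e.g. d (Min) can still go to e. Fixed point.
Max's attractor = {b, c, f, g, i, j}; Min avoids the target exactly from the complement.

d, e, h, k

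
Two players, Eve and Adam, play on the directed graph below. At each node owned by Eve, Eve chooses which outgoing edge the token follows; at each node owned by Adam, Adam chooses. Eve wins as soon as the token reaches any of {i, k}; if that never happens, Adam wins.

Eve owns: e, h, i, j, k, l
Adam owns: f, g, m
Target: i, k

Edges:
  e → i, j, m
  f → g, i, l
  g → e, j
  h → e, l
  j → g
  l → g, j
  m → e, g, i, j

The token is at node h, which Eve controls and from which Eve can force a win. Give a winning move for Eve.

A0 = {i, k}
A1: add {e} — e (Eve) has e→i.
A2: add {h} — h (Eve) has h→e.
A3 = A2; e.g. f (Adam) can still go to g. Fixed point.
From h, successor e is in the attractor (rank 1); the other successor l is not.

e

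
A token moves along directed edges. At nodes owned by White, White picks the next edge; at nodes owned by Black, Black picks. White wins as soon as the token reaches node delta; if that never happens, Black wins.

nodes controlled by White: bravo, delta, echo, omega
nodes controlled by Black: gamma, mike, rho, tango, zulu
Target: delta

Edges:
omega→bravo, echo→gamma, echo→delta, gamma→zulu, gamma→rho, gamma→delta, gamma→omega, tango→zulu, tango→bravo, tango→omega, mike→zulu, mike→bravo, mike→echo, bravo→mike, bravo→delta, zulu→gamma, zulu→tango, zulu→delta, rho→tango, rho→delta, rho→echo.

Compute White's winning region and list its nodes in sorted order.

A0 = {delta}
A1: add {bravo, echo} — bravo (White) has bravo→delta; echo (White) has echo→delta.
A2: add {omega} — omega (White) has omega→bravo.
A3 = A2; e.g. gamma (Black) can still go to zulu. Fixed point.
White's winning region = {bravo, delta, echo, omega}.

bravo, delta, echo, omega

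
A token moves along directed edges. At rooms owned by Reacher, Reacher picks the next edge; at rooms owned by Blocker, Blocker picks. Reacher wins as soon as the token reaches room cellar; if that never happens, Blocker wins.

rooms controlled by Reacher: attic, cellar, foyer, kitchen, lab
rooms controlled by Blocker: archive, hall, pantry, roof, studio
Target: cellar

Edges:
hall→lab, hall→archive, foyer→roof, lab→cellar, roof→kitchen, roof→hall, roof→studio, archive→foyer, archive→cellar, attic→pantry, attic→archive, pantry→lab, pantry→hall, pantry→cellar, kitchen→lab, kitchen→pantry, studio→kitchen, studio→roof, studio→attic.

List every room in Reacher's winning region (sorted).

A0 = {cellar}
A1: add {lab} — lab (Reacher) has lab→cellar.
A2: add {kitchen} — kitchen (Reacher) has kitchen→lab.
A3 = A2; e.g. hall (Blocker) can still go to archive. Fixed point.
Reacher's winning region = {cellar, kitchen, lab}.

cellar, kitchen, lab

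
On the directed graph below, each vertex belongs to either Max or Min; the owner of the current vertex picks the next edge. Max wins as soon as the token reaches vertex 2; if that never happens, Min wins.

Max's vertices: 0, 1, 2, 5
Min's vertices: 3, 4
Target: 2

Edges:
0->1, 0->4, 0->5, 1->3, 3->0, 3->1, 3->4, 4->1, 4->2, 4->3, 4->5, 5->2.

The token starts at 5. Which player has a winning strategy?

Max

A0 = {2}
A1: add {5} — 5 (Max) has 5→2.
5 ∈ A1, so Max can force the target.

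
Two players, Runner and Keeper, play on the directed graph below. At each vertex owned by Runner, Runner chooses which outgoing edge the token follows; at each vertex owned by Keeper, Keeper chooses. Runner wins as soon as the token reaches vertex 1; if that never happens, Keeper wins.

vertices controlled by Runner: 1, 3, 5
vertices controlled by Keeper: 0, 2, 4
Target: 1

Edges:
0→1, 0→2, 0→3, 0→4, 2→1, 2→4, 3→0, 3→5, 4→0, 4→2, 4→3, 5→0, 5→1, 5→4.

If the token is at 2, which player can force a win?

Keeper

A0 = {1}
A1: add {5} — 5 (Runner) has 5→1.
A2: add {3} — 3 (Runner) has 3→5.
A3 = A2; e.g. 0 (Keeper) can still go to 2. Fixed point.
2 never enters the attractor, so Keeper can avoid the target forever.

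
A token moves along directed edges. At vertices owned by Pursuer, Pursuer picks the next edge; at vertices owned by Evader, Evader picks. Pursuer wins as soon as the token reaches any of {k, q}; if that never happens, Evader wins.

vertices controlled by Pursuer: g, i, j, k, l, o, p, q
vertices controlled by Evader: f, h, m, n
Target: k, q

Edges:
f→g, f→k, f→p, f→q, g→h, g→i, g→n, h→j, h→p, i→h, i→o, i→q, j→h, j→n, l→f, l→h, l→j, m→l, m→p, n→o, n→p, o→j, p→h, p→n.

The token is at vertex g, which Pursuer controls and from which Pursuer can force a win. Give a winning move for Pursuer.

A0 = {k, q}
A1: add {i} — i (Pursuer) has i→q.
A2: add {g} — g (Pursuer) has g→i.
A3 = A2; e.g. f (Evader) can still go to p. Fixed point.
From g, successor i is in the attractor (rank 1); the other successors h, n are not.

i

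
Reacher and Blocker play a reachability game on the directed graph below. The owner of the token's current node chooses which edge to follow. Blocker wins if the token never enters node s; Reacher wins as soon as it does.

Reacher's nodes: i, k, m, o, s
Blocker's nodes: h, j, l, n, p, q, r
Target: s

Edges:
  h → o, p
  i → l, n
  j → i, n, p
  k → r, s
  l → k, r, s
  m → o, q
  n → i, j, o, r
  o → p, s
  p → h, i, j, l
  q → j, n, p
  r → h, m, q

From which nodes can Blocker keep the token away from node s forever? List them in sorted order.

h, i, j, l, n, p, q, r

A0 = {s}
A1: add {k, o} — k (Reacher) has k→s; o (Reacher) has o→s.
A2: add {m} — m (Reacher) has m→o.
A3 = A2; e.g. h (Blocker) can still go to p. Fixed point.
Reacher's attractor = {k, m, o, s}; Blocker avoids the target exactly from the complement.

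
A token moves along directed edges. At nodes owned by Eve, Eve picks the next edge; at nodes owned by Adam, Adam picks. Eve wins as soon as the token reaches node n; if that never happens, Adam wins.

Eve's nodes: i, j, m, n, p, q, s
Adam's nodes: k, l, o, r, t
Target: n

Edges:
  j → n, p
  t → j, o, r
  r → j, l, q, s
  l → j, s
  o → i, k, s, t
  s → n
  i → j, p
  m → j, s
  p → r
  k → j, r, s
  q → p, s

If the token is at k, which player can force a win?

Eve

A0 = {n}
A1: add {j, s} — j (Eve) has j→n; s (Eve) has s→n.
A2: add {i, l, m, q} — i (Eve) has i→j; l (Adam): all of {j, s} already in; m (Eve) has m→j; q (Eve) has q→s.
A3: add {r} — r (Adam): all of {j, l, q, s} already in.
A4: add {k, p} — k (Adam): all of {j, r, s} already in; p (Eve) has p→r.
A5 = A4; e.g. o (Adam) can still go to t. Fixed point.
k ∈ A4, so Eve can force the target.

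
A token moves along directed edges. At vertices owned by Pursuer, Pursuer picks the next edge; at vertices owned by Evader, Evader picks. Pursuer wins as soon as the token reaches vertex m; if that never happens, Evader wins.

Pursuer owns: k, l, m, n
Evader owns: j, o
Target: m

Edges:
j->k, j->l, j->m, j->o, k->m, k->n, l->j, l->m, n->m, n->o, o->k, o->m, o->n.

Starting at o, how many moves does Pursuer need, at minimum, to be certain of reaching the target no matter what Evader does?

2

A0 = {m}
A1: add {k, l, n} — k (Pursuer) has k→m; l (Pursuer) has l→m; n (Pursuer) has n→m.
A2: add {o} — o (Evader): all of {k, m, n} already in.
o enters the attractor at level 2, so Pursuer can force the target in 2 moves from there.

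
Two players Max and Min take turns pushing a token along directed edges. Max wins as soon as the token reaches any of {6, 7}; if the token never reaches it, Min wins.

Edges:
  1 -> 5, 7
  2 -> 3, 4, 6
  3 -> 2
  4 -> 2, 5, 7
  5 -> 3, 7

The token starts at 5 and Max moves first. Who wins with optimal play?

Max

Track states (vertex, player-to-move).
A0 = {(6,Max), (6,Min), (7,Max), (7,Min)}
A1: add {(1,Max), (2,Max), (4,Max), (5,Max)}.
(5,Max) ∈ A1 ⇒ Max forces the target.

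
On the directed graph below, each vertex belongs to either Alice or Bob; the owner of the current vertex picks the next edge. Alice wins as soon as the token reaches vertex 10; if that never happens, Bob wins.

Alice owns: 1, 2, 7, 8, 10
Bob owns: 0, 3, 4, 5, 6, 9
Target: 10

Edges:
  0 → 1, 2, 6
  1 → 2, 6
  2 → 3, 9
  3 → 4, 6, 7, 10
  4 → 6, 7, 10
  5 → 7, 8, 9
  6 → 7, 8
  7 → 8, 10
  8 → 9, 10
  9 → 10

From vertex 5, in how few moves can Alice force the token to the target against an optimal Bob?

A0 = {10}
A1: add {7, 8, 9} — 7 (Alice) has 7→10; 8 (Alice) has 8→10; 9 (Bob): all of {10} already in.
A2: add {2, 5, 6} — 2 (Alice) has 2→9; 5 (Bob): all of {7, 8, 9} already in; 6 (Bob): all of {7, 8} already in.
5 enters the attractor at level 2, so Alice can force the target in 2 moves from there.

2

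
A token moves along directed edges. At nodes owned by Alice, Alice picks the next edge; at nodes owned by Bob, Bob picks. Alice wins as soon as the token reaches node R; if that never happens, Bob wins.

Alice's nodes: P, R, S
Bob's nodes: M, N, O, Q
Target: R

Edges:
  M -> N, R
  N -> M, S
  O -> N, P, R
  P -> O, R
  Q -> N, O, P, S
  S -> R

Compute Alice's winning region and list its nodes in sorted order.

A0 = {R}
A1: add {P, S} — P (Alice) has P→R; S (Alice) has S→R.
A2 = A1; e.g. M (Bob) can still go to N. Fixed point.
Alice's winning region = {P, R, S}.

P, R, S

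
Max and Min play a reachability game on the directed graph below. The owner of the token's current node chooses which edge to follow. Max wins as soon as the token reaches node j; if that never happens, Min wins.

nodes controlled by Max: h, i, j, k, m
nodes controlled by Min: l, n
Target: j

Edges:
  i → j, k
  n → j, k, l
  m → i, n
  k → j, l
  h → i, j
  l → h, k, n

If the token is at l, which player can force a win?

A0 = {j}
A1: add {h, i, k} — h (Max) has h→j; i (Max) has i→j; k (Max) has k→j.
A2: add {m} — m (Max) has m→i.
A3 = A2; e.g. l (Min) can still go to n. Fixed point.
l never enters the attractor, so Min can avoid the target forever.

Min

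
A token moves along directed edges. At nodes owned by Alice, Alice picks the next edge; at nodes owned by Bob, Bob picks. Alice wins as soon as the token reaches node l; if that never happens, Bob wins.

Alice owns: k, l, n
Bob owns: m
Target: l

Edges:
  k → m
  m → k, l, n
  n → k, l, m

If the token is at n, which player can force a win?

Alice

A0 = {l}
A1: add {n} — n (Alice) has n→l.
A2 = A1; e.g. k (Alice) has no edge into A1. Fixed point.
n ∈ A1, so Alice can force the target.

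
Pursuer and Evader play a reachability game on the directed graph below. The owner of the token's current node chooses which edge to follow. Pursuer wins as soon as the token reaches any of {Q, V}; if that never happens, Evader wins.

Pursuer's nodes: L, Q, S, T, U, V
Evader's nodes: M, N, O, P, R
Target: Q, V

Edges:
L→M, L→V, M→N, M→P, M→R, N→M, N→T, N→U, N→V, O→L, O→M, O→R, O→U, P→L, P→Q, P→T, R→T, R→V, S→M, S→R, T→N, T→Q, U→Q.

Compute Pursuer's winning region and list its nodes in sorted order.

L, P, Q, R, S, T, U, V

A0 = {Q, V}
A1: add {L, T, U} — L (Pursuer) has L→V; T (Pursuer) has T→Q; U (Pursuer) has U→Q.
A2: add {P, R} — P (Evader): all of {L, Q, T} already in; R (Evader): all of {T, V} already in.
A3: add {S} — S (Pursuer) has S→R.
A4 = A3; e.g. M (Evader) can still go to N. Fixed point.
Pursuer's winning region = {L, P, Q, R, S, T, U, V}.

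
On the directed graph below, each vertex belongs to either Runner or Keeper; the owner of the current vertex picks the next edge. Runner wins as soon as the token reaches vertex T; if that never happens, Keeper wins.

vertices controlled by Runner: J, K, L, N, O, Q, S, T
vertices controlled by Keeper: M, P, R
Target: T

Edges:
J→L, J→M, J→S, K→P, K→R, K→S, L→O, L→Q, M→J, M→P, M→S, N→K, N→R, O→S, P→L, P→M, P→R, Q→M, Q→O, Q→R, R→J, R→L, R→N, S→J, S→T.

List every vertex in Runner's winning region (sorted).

J, K, L, N, O, Q, R, S, T

A0 = {T}
A1: add {S} — S (Runner) has S→T.
A2: add {J, K, O} — J (Runner) has J→S; K (Runner) has K→S; O (Runner) has O→S.
A3: add {L, N, Q} — L (Runner) has L→O; N (Runner) has N→K; Q (Runner) has Q→O.
A4: add {R} — R (Keeper): all of {J, L, N} already in.
A5 = A4; e.g. M (Keeper) can still go to P. Fixed point.
Runner's winning region = {J, K, L, N, O, Q, R, S, T}.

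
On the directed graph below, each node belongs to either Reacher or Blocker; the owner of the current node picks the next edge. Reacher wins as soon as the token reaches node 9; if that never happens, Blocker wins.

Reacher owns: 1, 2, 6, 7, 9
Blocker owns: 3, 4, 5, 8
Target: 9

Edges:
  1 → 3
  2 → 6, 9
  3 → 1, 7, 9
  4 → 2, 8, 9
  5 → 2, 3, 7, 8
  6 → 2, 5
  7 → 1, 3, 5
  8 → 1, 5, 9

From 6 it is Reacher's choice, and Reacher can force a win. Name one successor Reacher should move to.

2

A0 = {9}
A1: add {2} — 2 (Reacher) has 2→9.
A2: add {6} — 6 (Reacher) has 6→2.
A3 = A2; e.g. 1 (Reacher) has no edge into A2. Fixed point.
From 6, successor 2 is in the attractor (rank 1); the other successor 5 is not.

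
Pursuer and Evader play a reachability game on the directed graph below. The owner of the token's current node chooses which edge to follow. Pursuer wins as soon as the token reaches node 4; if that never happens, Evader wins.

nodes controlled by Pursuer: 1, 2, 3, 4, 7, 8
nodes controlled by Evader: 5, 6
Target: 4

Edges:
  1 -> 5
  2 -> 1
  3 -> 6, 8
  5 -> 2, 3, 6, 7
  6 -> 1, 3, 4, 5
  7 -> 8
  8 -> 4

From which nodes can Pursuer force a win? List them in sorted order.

3, 4, 7, 8

A0 = {4}
A1: add {8} — 8 (Pursuer) has 8→4.
A2: add {3, 7} — 3 (Pursuer) has 3→8; 7 (Pursuer) has 7→8.
A3 = A2; e.g. 1 (Pursuer) has no edge into A2. Fixed point.
Pursuer's winning region = {3, 4, 7, 8}.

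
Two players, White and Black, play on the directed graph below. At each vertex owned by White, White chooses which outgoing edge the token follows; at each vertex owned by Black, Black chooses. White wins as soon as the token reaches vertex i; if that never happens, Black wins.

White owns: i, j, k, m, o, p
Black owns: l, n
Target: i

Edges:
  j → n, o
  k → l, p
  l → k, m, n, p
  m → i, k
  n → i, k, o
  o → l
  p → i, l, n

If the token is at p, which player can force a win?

A0 = {i}
A1: add {m, p} — m (White) has m→i; p (White) has p→i.
p ∈ A1, so White can force the target.

White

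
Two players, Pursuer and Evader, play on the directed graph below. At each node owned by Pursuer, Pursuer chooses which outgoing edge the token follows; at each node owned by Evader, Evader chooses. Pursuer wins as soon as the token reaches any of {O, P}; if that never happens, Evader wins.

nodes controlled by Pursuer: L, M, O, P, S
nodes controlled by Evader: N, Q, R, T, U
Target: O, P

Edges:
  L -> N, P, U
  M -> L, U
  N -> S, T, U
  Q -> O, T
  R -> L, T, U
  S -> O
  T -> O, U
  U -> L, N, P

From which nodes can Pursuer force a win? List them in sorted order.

A0 = {O, P}
A1: add {L, S} — L (Pursuer) has L→P; S (Pursuer) has S→O.
A2: add {M} — M (Pursuer) has M→L.
A3 = A2; e.g. N (Evader) can still go to T. Fixed point.
Pursuer's winning region = {L, M, O, P, S}.

L, M, O, P, S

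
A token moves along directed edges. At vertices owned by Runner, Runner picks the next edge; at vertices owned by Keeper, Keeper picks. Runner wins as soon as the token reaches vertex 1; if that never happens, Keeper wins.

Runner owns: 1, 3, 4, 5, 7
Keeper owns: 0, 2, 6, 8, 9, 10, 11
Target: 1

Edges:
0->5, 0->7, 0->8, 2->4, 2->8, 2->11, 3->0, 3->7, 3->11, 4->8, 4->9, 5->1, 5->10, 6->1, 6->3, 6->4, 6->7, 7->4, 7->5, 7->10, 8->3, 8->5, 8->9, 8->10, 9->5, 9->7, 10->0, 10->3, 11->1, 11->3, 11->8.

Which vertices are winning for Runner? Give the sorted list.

1, 3, 4, 5, 6, 7, 9

A0 = {1}
A1: add {5} — 5 (Runner) has 5→1.
A2: add {7} — 7 (Runner) has 7→5.
A3: add {3, 9} — 3 (Runner) has 3→7; 9 (Keeper): all of {5, 7} already in.
A4: add {4} — 4 (Runner) has 4→9.
A5: add {6} — 6 (Keeper): all of {1, 3, 4, 7} already in.
A6 = A5; e.g. 0 (Keeper) can still go to 8. Fixed point.
Runner's winning region = {1, 3, 4, 5, 6, 7, 9}.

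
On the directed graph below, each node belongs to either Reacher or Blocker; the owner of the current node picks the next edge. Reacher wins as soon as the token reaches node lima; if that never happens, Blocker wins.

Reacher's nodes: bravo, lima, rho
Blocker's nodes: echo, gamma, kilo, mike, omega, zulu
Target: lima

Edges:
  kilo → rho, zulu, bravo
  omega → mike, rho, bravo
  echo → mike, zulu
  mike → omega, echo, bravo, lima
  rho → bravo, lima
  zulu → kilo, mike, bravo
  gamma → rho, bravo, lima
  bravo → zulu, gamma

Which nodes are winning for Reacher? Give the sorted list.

A0 = {lima}
A1: add {rho} — rho (Reacher) has rho→lima.
A2 = A1; e.g. kilo (Blocker) can still go to zulu. Fixed point.
Reacher's winning region = {lima, rho}.

lima, rho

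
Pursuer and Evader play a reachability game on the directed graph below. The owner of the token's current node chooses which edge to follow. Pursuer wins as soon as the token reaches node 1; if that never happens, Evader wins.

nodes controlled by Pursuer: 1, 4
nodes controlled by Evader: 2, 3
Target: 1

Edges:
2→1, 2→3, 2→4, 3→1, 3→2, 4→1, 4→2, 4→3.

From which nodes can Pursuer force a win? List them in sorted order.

1, 4

A0 = {1}
A1: add {4} — 4 (Pursuer) has 4→1.
A2 = A1; e.g. 2 (Evader) can still go to 3. Fixed point.
Pursuer's winning region = {1, 4}.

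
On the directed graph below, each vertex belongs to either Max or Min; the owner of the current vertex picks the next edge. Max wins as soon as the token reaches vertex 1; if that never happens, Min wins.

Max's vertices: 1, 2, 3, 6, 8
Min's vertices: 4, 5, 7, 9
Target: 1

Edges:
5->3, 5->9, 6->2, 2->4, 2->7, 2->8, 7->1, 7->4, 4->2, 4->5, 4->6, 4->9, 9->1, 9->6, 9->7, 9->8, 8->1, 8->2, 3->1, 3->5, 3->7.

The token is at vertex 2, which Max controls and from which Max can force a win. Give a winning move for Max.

8

A0 = {1}
A1: add {3, 8} — 3 (Max) has 3→1; 8 (Max) has 8→1.
A2: add {2} — 2 (Max) has 2→8.
A3: add {6} — 6 (Max) has 6→2.
A4 = A3; e.g. 4 (Min) can still go to 5. Fixed point.
From 2, successor 8 is in the attractor (rank 1); the other successors 4, 7 are not.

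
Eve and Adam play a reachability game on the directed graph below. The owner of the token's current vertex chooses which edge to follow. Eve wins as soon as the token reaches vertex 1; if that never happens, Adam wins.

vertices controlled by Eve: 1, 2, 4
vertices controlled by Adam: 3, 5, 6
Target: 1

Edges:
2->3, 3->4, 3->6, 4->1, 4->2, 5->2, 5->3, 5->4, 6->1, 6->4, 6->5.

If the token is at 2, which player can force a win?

A0 = {1}
A1: add {4} — 4 (Eve) has 4→1.
A2 = A1; e.g. 2 (Eve) has no edge into A1. Fixed point.
2 never enters the attractor, so Adam can avoid the target forever.

Adam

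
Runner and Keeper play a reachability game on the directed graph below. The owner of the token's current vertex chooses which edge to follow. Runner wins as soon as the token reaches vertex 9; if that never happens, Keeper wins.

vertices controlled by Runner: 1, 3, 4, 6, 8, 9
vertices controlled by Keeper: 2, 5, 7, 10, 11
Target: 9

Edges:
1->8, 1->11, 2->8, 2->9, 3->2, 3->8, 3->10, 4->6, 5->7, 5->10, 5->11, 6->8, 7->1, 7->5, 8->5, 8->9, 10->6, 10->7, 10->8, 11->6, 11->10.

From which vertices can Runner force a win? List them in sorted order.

A0 = {9}
A1: add {8} — 8 (Runner) has 8→9.
A2: add {1, 2, 3, 6} — 1 (Runner) has 1→8; 2 (Keeper): all of {8, 9} already in; 3 (Runner) has 3→8; 6 (Runner) has 6→8.
A3: add {4} — 4 (Runner) has 4→6.
A4 = A3; e.g. 5 (Keeper) can still go to 7. Fixed point.
Runner's winning region = {1, 2, 3, 4, 6, 8, 9}.

1, 2, 3, 4, 6, 8, 9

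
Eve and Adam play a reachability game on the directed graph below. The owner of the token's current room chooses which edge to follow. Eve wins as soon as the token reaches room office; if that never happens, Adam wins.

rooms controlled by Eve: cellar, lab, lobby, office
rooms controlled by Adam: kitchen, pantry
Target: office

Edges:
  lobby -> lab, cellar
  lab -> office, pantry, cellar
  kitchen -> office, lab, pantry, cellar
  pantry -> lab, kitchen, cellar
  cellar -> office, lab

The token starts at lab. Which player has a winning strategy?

A0 = {office}
A1: add {cellar, lab} — lab (Eve) has lab→office; cellar (Eve) has cellar→office.
lab ∈ A1, so Eve can force the target.

Eve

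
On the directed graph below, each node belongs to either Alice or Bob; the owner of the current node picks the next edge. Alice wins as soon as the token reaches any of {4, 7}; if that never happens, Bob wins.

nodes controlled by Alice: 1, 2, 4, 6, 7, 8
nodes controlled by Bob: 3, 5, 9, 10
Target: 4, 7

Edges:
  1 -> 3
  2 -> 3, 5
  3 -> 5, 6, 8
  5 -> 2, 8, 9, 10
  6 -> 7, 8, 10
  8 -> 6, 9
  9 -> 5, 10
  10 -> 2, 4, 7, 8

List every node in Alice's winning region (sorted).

4, 6, 7, 8

A0 = {4, 7}
A1: add {6} — 6 (Alice) has 6→7.
A2: add {8} — 8 (Alice) has 8→6.
A3 = A2; e.g. 1 (Alice) has no edge into A2. Fixed point.
Alice's winning region = {4, 6, 7, 8}.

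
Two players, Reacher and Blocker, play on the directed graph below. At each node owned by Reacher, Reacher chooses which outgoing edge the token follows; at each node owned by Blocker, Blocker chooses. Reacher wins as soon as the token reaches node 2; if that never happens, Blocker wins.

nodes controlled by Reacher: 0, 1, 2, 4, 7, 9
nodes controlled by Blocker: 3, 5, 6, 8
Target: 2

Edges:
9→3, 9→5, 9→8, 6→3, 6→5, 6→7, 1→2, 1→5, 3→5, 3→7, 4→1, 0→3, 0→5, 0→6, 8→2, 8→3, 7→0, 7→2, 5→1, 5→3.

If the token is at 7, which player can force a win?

Reacher

A0 = {2}
A1: add {1, 7} — 1 (Reacher) has 1→2; 7 (Reacher) has 7→2.
7 ∈ A1, so Reacher can force the target.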